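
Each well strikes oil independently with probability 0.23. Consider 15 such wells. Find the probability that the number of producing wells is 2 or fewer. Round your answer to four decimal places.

0.2945

X ~ Binomial(15, 0.23); P(X ≤ 2) = Σ C(15,k) p^k (1−p)^(15−k) over k:
  k=0: C(15,0)·0.23^0·0.77^15 = 0.019832
  k=1: C(15,1)·0.23^1·0.77^14 = 0.088857
  k=2: C(15,2)·0.23^2·0.77^13 = 0.185791
Total = 0.294479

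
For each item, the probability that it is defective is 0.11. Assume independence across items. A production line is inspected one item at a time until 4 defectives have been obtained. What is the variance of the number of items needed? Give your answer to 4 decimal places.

294.2149

Y = total items until the fourth success; negative binomial with r=4, p=0.11.
Var(Y) = r(1−p)/p² = 4·0.89 / 0.11² = 294.214876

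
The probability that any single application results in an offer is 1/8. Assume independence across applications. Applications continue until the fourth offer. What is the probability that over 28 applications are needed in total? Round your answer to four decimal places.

0.5295

Needing more than 28 applications ⇔ fewer than 4 successes in the first 28. With X ~ Binomial(28, 0.125), P(Y > 28) = P(X ≤ 3).
  k=0: C(28,0)·0.125^0·0.875^28 = 0.023781
  k=1: C(28,1)·0.125^1·0.875^27 = 0.095123
  k=2: C(28,2)·0.125^2·0.875^26 = 0.183451
  k=3: C(28,3)·0.125^3·0.875^25 = 0.227130
P(X ≤ 3) = 0.529486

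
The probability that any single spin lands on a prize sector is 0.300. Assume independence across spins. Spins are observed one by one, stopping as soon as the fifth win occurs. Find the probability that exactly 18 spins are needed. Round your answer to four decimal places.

Y = trial on which the fifth success occurs; negative binomial, r=5, p=0.30.
P(Y=18) = C(17,4) · p^5 · (1−p)^13
= 2380 · 0.00243 · 0.0096889 = 0.056035

0.0560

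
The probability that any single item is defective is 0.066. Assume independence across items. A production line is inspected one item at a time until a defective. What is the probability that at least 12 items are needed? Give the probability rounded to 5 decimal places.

Y = number of items to the first success; geometric, p = 0.066.
P(Y > 11) = P(first 11 all fail) = (1−p)^11 = 0.4718627

0.47186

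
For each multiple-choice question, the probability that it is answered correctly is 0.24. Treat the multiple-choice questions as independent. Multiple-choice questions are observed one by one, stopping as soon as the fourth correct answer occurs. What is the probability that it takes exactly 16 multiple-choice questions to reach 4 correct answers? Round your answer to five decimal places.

Y = trial on which the fourth success occurs; negative binomial, r=4, p=0.24.
P(Y=16) = C(15,3) · p^4 · (1−p)^12
= 455 · 0.0033178 · 0.037133 = 0.0560557

0.05606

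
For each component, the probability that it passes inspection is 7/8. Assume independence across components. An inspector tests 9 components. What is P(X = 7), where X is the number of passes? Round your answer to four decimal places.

0.2209

X ~ Binomial(n=9, p=0.875).
P(X=7) = C(9,7) · p^7 · (1−p)^2
= 36 · 0.3927 · 0.015625 = 0.220891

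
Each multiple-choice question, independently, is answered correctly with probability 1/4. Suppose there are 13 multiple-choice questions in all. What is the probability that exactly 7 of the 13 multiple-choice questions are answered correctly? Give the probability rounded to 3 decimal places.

X ~ Binomial(n=13, p=0.25).
P(X=7) = C(13,7) · p^7 · (1−p)^6
= 1716 · 6.1035e-05 · 0.17798 = 0.01864

0.019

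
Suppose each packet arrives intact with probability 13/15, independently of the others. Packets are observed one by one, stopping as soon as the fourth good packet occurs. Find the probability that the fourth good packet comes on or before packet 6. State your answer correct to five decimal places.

Finishing within 6 packets ⇔ at least 4 successes in the first 6. With X ~ Binomial(6, 0.866667), P(Y ≤ 6) = 1 − P(X ≤ 3).
  k=0: C(6,0)·0.866667^0·0.133333^6 = 0.0000056
  k=1: C(6,1)·0.866667^1·0.133333^5 = 0.0002191
  k=2: C(6,2)·0.866667^2·0.133333^4 = 0.0035608
  k=3: C(6,3)·0.866667^3·0.133333^3 = 0.0308605
1 − 0.0346460 = 0.9653540

0.96535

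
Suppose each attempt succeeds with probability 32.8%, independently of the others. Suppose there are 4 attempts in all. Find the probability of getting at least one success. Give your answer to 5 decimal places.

0.79607

P(at least one) = 1 − P(none) = 1 − (1 − 0.328)^4
= 1 − 0.2039281 = 0.7960719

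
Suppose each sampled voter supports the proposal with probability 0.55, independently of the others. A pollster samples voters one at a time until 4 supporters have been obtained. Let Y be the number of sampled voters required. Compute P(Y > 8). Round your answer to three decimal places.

0.260

Needing more than 8 sampled voters ⇔ fewer than 4 successes in the first 8. With X ~ Binomial(8, 0.55), P(Y > 8) = P(X ≤ 3).
  k=0: C(8,0)·0.55^0·0.45^8 = 0.00168
  k=1: C(8,1)·0.55^1·0.45^7 = 0.01644
  k=2: C(8,2)·0.55^2·0.45^6 = 0.07033
  k=3: C(8,3)·0.55^3·0.45^5 = 0.17192
P(X ≤ 3) = 0.26038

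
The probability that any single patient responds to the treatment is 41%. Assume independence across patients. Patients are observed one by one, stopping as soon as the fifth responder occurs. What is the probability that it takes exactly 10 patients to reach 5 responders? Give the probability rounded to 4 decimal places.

0.1044

Y = trial on which the fifth success occurs; negative binomial, r=5, p=0.41.
P(Y=10) = C(9,4) · p^5 · (1−p)^5
= 126 · 0.011586 · 0.071492 = 0.104364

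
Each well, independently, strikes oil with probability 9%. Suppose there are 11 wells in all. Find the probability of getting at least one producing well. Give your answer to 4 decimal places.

0.6456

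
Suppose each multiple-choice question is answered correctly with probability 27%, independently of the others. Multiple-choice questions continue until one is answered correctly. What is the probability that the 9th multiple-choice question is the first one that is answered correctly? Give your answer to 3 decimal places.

0.022

Geometric (trials to first success), p = 0.27.
P(Y = 9) = (1−p)^8 · p = 0.080646 · 0.27 = 0.02177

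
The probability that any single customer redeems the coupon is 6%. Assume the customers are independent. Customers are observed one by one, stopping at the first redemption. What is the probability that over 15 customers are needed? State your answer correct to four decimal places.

0.3953

Y = number of customers to the first success; geometric, p = 0.06.
P(Y > 15) = P(first 15 all fail) = (1−p)^15 = 0.395292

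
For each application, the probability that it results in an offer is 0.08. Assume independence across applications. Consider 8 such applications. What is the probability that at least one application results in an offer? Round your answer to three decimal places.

P(at least one) = 1 − P(none) = 1 − (1 − 0.08)^8
= 1 − 0.51322 = 0.48678

0.487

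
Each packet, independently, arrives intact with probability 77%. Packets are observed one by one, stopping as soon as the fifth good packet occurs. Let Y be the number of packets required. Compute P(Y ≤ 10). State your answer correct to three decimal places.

Finishing within 10 packets ⇔ at least 5 successes in the first 10. With X ~ Binomial(10, 0.77), P(Y ≤ 10) = 1 − P(X ≤ 4).
  k=0: C(10,0)·0.77^0·0.23^10 = 0.00000
  k=1: C(10,1)·0.77^1·0.23^9 = 0.00001
  k=2: C(10,2)·0.77^2·0.23^8 = 0.00021
  k=3: C(10,3)·0.77^3·0.23^7 = 0.00187
  k=4: C(10,4)·0.77^4·0.23^6 = 0.01093
1 − 0.01302 = 0.98698

0.987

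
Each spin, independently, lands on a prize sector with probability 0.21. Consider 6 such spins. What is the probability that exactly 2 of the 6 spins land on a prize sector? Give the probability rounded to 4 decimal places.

X ~ Binomial(n=6, p=0.21).
P(X=2) = C(6,2) · p^2 · (1−p)^4
= 15 · 0.0441 · 0.3895 = 0.257655

0.2577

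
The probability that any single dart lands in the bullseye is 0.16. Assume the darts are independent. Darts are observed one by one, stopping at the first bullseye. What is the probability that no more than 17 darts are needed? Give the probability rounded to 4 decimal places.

0.9484

Y = number of darts to the first success; geometric, p = 0.16.
P(Y ≤ 17) = 1 − (1−p)^17 = 1 − 0.051612 = 0.948388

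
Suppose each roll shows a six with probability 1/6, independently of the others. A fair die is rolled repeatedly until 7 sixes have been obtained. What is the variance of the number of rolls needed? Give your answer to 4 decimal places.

210.0000

Y = total rolls until the seventh success; negative binomial with r=7, p=0.166667.
Var(Y) = r(1−p)/p² = 7·0.833333 / 0.166667² = 210.000000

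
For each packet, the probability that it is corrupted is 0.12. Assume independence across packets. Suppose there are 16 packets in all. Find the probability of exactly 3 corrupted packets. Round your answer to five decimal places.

X ~ Binomial(n=16, p=0.12).
P(X=3) = C(16,3) · p^3 · (1−p)^13
= 560 · 0.001728 · 0.18979 = 0.1836566

0.18366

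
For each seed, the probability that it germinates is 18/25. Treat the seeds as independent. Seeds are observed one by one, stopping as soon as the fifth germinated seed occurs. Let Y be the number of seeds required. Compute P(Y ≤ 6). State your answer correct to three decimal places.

Finishing within 6 seeds ⇔ at least 5 successes in the first 6. With X ~ Binomial(6, 0.72), P(Y ≤ 6) = 1 − P(X ≤ 4).
  k=0: C(6,0)·0.72^0·0.28^6 = 0.00048
  k=1: C(6,1)·0.72^1·0.28^5 = 0.00743
  k=2: C(6,2)·0.72^2·0.28^4 = 0.04780
  k=3: C(6,3)·0.72^3·0.28^3 = 0.16387
  k=4: C(6,4)·0.72^4·0.28^2 = 0.31604
1 − 0.53562 = 0.46438

0.464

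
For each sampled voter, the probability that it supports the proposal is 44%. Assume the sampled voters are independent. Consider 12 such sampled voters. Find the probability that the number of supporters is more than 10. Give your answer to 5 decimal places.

0.00086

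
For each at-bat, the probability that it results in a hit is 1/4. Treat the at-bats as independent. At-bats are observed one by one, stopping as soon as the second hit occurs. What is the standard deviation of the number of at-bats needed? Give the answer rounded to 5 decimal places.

Y = total at-bats until the second success; negative binomial with r=2, p=0.25.
SD(Y) = √[r(1−p)/p²] = √(24.0000000) = 4.8989795

4.89898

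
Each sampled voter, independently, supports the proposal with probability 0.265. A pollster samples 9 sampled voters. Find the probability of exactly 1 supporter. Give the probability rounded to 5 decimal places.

0.20314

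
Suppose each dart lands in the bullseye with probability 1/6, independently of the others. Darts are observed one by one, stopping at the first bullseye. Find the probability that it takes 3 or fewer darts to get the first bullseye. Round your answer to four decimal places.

Y = number of darts to the first success; geometric, p = 0.166667.
P(Y ≤ 3) = 1 − (1−p)^3 = 1 − 0.578704 = 0.421296

0.4213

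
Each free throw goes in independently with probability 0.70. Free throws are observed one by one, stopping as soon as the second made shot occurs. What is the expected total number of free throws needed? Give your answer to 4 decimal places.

Y = total free throws until the second success; negative binomial with r=2, p=0.70.
E[Y] = r / p = 2 / 0.70 = 2.857143

2.8571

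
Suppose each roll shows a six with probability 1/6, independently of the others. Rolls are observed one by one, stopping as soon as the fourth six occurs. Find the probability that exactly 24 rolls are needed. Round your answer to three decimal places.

Y = trial on which the fourth success occurs; negative binomial, r=4, p=0.166667.
P(Y=24) = C(23,3) · p^4 · (1−p)^20
= 1771 · 0.0007716 · 0.026084 = 0.03564

0.036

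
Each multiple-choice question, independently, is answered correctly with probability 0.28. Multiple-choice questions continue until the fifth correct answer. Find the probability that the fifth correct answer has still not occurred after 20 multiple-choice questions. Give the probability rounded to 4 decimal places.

Needing more than 20 multiple-choice questions ⇔ fewer than 5 successes in the first 20. With X ~ Binomial(20, 0.28), P(Y > 20) = P(X ≤ 4).
  k=0: C(20,0)·0.28^0·0.72^20 = 0.001402
  k=1: C(20,1)·0.28^1·0.72^19 = 0.010902
  k=2: C(20,2)·0.28^2·0.72^18 = 0.040277
  k=3: C(20,3)·0.28^3·0.72^17 = 0.093979
  k=4: C(20,4)·0.28^4·0.72^16 = 0.155327
P(X ≤ 4) = 0.301886

0.3019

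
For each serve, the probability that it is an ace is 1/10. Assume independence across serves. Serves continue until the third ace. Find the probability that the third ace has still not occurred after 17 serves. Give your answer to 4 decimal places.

0.7618

Needing more than 17 serves ⇔ fewer than 3 successes in the first 17. With X ~ Binomial(17, 0.10), P(Y > 17) = P(X ≤ 2).
  k=0: C(17,0)·0.10^0·0.90^17 = 0.166772
  k=1: C(17,1)·0.10^1·0.90^16 = 0.315013
  k=2: C(17,2)·0.10^2·0.90^15 = 0.280012
P(X ≤ 2) = 0.761797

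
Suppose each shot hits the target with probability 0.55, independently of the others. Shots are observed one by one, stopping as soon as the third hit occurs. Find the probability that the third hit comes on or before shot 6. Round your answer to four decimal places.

Finishing within 6 shots ⇔ at least 3 successes in the first 6. With X ~ Binomial(6, 0.55), P(Y ≤ 6) = 1 − P(X ≤ 2).
  k=0: C(6,0)·0.55^0·0.45^6 = 0.008304
  k=1: C(6,1)·0.55^1·0.45^5 = 0.060894
  k=2: C(6,2)·0.55^2·0.45^4 = 0.186066
1 − 0.255264 = 0.744736

0.7447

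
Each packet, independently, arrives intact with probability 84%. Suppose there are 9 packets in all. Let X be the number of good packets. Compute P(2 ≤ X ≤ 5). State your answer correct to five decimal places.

0.04202

X ~ Binomial(9, 0.84); P(2 ≤ X ≤ 5) = Σ C(9,k) p^k (1−p)^(9−k) over k:
  k=2: C(9,2)·0.84^2·0.16^7 = 0.0000682
  k=3: C(9,3)·0.84^3·0.16^6 = 0.0008353
  k=4: C(9,4)·0.84^4·0.16^5 = 0.0065779
  k=5: C(9,5)·0.84^5·0.16^4 = 0.0345340
Total = 0.0420154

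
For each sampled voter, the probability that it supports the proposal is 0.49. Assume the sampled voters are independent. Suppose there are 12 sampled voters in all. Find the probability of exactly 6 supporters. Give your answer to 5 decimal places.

0.22505

X ~ Binomial(n=12, p=0.49).
P(X=6) = C(12,6) · p^6 · (1−p)^6
= 924 · 0.013841 · 0.017596 = 0.2250451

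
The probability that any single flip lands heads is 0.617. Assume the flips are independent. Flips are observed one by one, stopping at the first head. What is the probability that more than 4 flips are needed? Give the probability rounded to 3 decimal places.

Y = number of flips to the first success; geometric, p = 0.617.
P(Y > 4) = P(first 4 all fail) = (1−p)^4 = 0.02152

0.022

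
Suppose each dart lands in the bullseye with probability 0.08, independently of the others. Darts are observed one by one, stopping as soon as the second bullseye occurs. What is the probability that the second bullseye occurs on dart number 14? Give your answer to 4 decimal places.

0.0306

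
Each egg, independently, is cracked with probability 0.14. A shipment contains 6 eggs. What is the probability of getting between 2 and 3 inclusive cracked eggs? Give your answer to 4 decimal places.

0.1957

X ~ Binomial(6, 0.14); P(2 ≤ X ≤ 3) = Σ C(6,k) p^k (1−p)^(6−k) over k:
  k=2: C(6,2)·0.14^2·0.86^4 = 0.160820
  k=3: C(6,3)·0.14^3·0.86^3 = 0.034907
Total = 0.195727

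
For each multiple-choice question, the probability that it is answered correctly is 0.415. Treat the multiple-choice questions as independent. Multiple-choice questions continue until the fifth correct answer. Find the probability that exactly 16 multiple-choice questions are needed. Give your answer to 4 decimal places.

0.0461

Y = trial on which the fifth success occurs; negative binomial, r=5, p=0.415.
P(Y=16) = C(15,4) · p^5 · (1−p)^11
= 1365 · 0.01231 · 0.0027461 = 0.046141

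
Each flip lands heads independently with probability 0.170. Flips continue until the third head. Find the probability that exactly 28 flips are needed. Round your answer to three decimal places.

0.016

Y = trial on which the third success occurs; negative binomial, r=3, p=0.17.
P(Y=28) = C(27,2) · p^3 · (1−p)^25
= 351 · 0.004913 · 0.0094831 = 0.01635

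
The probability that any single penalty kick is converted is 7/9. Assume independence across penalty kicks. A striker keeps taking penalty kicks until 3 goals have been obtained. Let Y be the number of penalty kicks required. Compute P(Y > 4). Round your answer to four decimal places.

Needing more than 4 penalty kicks ⇔ fewer than 3 successes in the first 4. With X ~ Binomial(4, 0.777778), P(Y > 4) = P(X ≤ 2).
  k=0: C(4,0)·0.777778^0·0.222222^4 = 0.002439
  k=1: C(4,1)·0.777778^1·0.222222^3 = 0.034141
  k=2: C(4,2)·0.777778^2·0.222222^2 = 0.179241
P(X ≤ 2) = 0.215821

0.2158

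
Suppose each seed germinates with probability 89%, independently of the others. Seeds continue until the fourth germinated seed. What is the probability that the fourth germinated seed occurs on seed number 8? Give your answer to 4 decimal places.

0.0032

Y = trial on which the fourth success occurs; negative binomial, r=4, p=0.89.
P(Y=8) = C(7,3) · p^4 · (1−p)^4
= 35 · 0.62742 · 0.00014641 = 0.003215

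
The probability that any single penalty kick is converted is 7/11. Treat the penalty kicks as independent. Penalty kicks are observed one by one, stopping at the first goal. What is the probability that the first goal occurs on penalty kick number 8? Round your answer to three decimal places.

0.001

Geometric (trials to first success), p = 0.636364.
P(Y = 8) = (1−p)^7 · p = 0.00084076 · 0.636364 = 0.00054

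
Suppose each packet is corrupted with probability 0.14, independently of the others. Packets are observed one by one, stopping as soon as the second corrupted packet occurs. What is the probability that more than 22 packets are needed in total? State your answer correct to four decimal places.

Needing more than 22 packets ⇔ fewer than 2 successes in the first 22. With X ~ Binomial(22, 0.14), P(Y > 22) = P(X ≤ 1).
  k=0: C(22,0)·0.14^0·0.86^22 = 0.036221
  k=1: C(22,1)·0.14^1·0.86^21 = 0.129723
P(X ≤ 1) = 0.165945

0.1659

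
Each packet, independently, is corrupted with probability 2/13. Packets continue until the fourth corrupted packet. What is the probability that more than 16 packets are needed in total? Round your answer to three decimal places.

Needing more than 16 packets ⇔ fewer than 4 successes in the first 16. With X ~ Binomial(16, 0.153846), P(Y > 16) = P(X ≤ 3).
  k=0: C(16,0)·0.153846^0·0.846154^16 = 0.06905
  k=1: C(16,1)·0.153846^1·0.846154^15 = 0.20088
  k=2: C(16,2)·0.153846^2·0.846154^14 = 0.27393
  k=3: C(16,3)·0.153846^3·0.846154^13 = 0.23243
P(X ≤ 3) = 0.77630

0.776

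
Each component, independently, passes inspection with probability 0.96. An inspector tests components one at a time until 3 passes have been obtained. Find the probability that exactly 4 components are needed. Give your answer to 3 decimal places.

Y = trial on which the third success occurs; negative binomial, r=3, p=0.96.
P(Y=4) = C(3,2) · p^3 · (1−p)^1
= 3 · 0.88474 · 0.04 = 0.10617

0.106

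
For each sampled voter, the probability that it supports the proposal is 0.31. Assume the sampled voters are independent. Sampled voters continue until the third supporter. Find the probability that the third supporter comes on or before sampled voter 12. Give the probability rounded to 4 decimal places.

0.7704

Finishing within 12 sampled voters ⇔ at least 3 successes in the first 12. With X ~ Binomial(12, 0.31), P(Y ≤ 12) = 1 − P(X ≤ 2).
  k=0: C(12,0)·0.31^0·0.69^12 = 0.011646
  k=1: C(12,1)·0.31^1·0.69^11 = 0.062789
  k=2: C(12,2)·0.31^2·0.69^10 = 0.155152
1 − 0.229588 = 0.770412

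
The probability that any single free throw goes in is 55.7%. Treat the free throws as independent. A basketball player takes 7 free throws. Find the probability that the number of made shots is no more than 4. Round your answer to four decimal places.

0.6698

X ~ Binomial(7, 0.557); P(X ≤ 4) = Σ C(7,k) p^k (1−p)^(7−k) over k:
  k=0: C(7,0)·0.557^0·0.443^7 = 0.003348
  k=1: C(7,1)·0.557^1·0.443^6 = 0.029470
  k=2: C(7,2)·0.557^2·0.443^5 = 0.111160
  k=3: C(7,3)·0.557^3·0.443^4 = 0.232942
  k=4: C(7,4)·0.557^4·0.443^3 = 0.292887
Total = 0.669807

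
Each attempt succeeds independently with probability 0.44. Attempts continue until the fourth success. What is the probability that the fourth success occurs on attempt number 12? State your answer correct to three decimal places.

0.060

Y = trial on which the fourth success occurs; negative binomial, r=4, p=0.44.
P(Y=12) = C(11,3) · p^4 · (1−p)^8
= 165 · 0.037481 · 0.0096717 = 0.05981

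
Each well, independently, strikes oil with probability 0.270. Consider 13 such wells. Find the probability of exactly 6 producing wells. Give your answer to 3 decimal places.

0.073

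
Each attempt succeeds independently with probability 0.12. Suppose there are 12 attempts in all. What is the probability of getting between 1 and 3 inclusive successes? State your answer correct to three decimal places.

X ~ Binomial(12, 0.12); P(1 ≤ X ≤ 3) = Σ C(12,k) p^k (1−p)^(12−k) over k:
  k=1: C(12,1)·0.12^1·0.88^11 = 0.35292
  k=2: C(12,2)·0.12^2·0.88^10 = 0.26469
  k=3: C(12,3)·0.12^3·0.88^9 = 0.12031
Total = 0.73792

0.738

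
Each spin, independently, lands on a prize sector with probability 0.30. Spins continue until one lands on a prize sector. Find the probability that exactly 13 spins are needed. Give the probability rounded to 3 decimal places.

0.004

Geometric (trials to first success), p = 0.30.
P(Y = 13) = (1−p)^12 · p = 0.013841 · 0.30 = 0.00415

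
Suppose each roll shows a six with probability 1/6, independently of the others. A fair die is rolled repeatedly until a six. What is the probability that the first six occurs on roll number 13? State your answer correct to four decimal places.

0.0187

Geometric (trials to first success), p = 0.166667.
P(Y = 13) = (1−p)^12 · p = 0.11216 · 0.166667 = 0.018693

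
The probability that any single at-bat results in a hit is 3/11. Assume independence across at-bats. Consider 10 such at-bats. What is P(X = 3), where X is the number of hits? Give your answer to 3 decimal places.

0.262

X ~ Binomial(n=10, p=0.272727).
P(X=3) = C(10,3) · p^3 · (1−p)^7
= 120 · 0.020285 · 0.10762 = 0.26197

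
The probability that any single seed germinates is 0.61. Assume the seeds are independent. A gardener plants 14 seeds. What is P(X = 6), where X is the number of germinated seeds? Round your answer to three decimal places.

X ~ Binomial(n=14, p=0.61).
P(X=6) = C(14,6) · p^6 · (1−p)^8
= 3003 · 0.05152 · 0.0005352 = 0.08280

0.083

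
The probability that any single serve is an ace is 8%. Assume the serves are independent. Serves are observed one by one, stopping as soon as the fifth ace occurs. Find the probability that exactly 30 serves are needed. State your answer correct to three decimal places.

Y = trial on which the fifth success occurs; negative binomial, r=5, p=0.08.
P(Y=30) = C(29,4) · p^5 · (1−p)^25
= 23751 · 3.2768e-06 · 0.12436 = 0.00968

0.010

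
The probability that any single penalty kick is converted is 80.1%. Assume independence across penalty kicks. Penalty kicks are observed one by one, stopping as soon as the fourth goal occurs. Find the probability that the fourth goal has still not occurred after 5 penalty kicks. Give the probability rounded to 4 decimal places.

0.2607

Needing more than 5 penalty kicks ⇔ fewer than 4 successes in the first 5. With X ~ Binomial(5, 0.801), P(Y > 5) = P(X ≤ 3).
  k=0: C(5,0)·0.801^0·0.199^5 = 0.000312
  k=1: C(5,1)·0.801^1·0.199^4 = 0.006281
  k=2: C(5,2)·0.801^2·0.199^3 = 0.050562
  k=3: C(5,3)·0.801^3·0.199^2 = 0.203518
P(X ≤ 3) = 0.260673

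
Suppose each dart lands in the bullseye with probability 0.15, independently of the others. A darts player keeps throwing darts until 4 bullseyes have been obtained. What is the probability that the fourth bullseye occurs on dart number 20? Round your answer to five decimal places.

Y = trial on which the fourth success occurs; negative binomial, r=4, p=0.15.
P(Y=20) = C(19,3) · p^4 · (1−p)^16
= 969 · 0.00050625 · 0.074251 = 0.0364243

0.03642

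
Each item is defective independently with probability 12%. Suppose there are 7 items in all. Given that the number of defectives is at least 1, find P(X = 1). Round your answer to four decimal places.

0.6597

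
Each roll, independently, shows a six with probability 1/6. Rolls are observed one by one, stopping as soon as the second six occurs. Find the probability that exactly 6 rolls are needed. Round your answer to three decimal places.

Y = trial on which the second success occurs; negative binomial, r=2, p=0.166667.
P(Y=6) = C(5,1) · p^2 · (1−p)^4
= 5 · 0.027778 · 0.48225 = 0.06698

0.067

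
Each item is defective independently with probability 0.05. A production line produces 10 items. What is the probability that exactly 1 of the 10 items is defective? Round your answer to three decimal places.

X ~ Binomial(n=10, p=0.05).
P(X=1) = C(10,1) · p^1 · (1−p)^9
= 10 · 0.05 · 0.63025 = 0.31512

0.315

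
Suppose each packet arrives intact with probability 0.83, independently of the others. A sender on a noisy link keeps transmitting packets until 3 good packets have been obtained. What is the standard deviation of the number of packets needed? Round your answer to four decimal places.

Y = total packets until the third success; negative binomial with r=3, p=0.83.
SD(Y) = √[r(1−p)/p²] = √(0.740311) = 0.860413

0.8604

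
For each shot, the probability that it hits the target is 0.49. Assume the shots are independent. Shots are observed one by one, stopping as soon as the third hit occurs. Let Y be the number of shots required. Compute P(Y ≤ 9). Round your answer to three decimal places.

Finishing within 9 shots ⇔ at least 3 successes in the first 9. With X ~ Binomial(9, 0.49), P(Y ≤ 9) = 1 − P(X ≤ 2).
  k=0: C(9,0)·0.49^0·0.51^9 = 0.00233
  k=1: C(9,1)·0.49^1·0.51^8 = 0.02018
  k=2: C(9,2)·0.49^2·0.51^7 = 0.07757
1 − 0.10009 = 0.89991

0.900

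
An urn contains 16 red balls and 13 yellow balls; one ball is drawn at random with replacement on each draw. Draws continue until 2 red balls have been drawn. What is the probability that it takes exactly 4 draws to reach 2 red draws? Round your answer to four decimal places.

0.1835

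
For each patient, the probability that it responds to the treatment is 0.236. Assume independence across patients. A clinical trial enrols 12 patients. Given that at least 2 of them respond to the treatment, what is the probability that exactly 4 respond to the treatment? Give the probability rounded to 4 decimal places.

0.2190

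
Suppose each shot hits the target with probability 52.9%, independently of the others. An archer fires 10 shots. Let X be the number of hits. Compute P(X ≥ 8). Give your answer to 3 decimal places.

0.078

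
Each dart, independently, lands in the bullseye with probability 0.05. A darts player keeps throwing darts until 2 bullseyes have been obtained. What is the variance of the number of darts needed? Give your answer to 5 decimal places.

760.00000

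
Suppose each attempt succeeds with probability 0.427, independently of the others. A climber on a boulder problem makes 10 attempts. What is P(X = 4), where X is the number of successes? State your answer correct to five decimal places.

0.24709

X ~ Binomial(n=10, p=0.427).
P(X=4) = C(10,4) · p^4 · (1−p)^6
= 210 · 0.033244 · 0.035394 = 0.2470919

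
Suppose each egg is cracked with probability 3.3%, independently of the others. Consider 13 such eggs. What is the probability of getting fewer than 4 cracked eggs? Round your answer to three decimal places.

0.999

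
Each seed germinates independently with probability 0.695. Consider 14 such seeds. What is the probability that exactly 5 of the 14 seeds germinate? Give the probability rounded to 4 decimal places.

0.0074

X ~ Binomial(n=14, p=0.695).
P(X=5) = C(14,5) · p^5 · (1−p)^9
= 2002 · 0.16215 · 2.284e-05 = 0.007415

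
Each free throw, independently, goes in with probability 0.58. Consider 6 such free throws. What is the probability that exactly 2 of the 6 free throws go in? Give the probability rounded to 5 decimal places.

X ~ Binomial(n=6, p=0.58).
P(X=2) = C(6,2) · p^2 · (1−p)^4
= 15 · 0.3364 · 0.031117 = 0.1570162

0.15702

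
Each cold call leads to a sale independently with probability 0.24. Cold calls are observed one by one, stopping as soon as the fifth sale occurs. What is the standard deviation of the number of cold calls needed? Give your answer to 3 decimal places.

Y = total cold calls until the fifth success; negative binomial with r=5, p=0.24.
SD(Y) = √[r(1−p)/p²] = √(65.97222) = 8.12233

8.122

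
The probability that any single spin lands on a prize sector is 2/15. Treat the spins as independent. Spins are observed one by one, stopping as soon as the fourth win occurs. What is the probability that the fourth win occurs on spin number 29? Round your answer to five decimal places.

0.02893

Y = trial on which the fourth success occurs; negative binomial, r=4, p=0.133333.
P(Y=29) = C(28,3) · p^4 · (1−p)^25
= 3276 · 0.00031605 · 0.027945 = 0.0289335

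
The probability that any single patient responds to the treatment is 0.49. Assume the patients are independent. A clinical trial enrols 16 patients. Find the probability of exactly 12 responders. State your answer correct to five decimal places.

X ~ Binomial(n=16, p=0.49).
P(X=12) = C(16,12) · p^12 · (1−p)^4
= 1820 · 0.00019158 · 0.067652 = 0.0235888

0.02359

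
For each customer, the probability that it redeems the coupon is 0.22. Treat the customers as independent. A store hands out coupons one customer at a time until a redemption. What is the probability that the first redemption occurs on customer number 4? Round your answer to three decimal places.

Geometric (trials to first success), p = 0.22.
P(Y = 4) = (1−p)^3 · p = 0.47455 · 0.22 = 0.10440

0.104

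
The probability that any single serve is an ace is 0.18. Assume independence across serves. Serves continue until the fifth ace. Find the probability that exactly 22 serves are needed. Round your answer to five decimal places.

0.03875

Y = trial on which the fifth success occurs; negative binomial, r=5, p=0.18.
P(Y=22) = C(21,4) · p^5 · (1−p)^17
= 5985 · 0.00018896 · 0.034264 = 0.0387491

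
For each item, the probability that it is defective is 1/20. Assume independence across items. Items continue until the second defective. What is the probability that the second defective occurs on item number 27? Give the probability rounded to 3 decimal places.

Y = trial on which the second success occurs; negative binomial, r=2, p=0.05.
P(Y=27) = C(26,1) · p^2 · (1−p)^25
= 26 · 0.0025 · 0.27739 = 0.01803

0.018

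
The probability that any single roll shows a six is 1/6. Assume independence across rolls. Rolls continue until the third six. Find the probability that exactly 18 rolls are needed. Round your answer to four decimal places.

Y = trial on which the third success occurs; negative binomial, r=3, p=0.166667.
P(Y=18) = C(17,2) · p^3 · (1−p)^15
= 136 · 0.0046296 · 0.064905 = 0.040866

0.0409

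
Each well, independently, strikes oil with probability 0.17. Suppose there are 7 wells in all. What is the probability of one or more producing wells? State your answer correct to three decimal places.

P(at least one) = 1 − P(none) = 1 − (1 − 0.17)^7
= 1 − 0.27136 = 0.72864

0.729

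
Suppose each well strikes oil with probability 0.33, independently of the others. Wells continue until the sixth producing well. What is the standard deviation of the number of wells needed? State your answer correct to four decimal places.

6.0757

Y = total wells until the sixth success; negative binomial with r=6, p=0.33.
SD(Y) = √[r(1−p)/p²] = √(36.914601) = 6.075739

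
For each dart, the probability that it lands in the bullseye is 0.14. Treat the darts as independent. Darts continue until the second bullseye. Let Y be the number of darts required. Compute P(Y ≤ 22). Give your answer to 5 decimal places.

0.83406

Finishing within 22 darts ⇔ at least 2 successes in the first 22. With X ~ Binomial(22, 0.14), P(Y ≤ 22) = 1 − P(X ≤ 1).
  k=0: C(22,0)·0.14^0·0.86^22 = 0.0362215
  k=1: C(22,1)·0.14^1·0.86^21 = 0.1297234
1 − 0.1659448 = 0.8340552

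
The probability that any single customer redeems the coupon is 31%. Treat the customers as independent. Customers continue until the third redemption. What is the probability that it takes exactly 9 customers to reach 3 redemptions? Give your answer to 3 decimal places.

0.090

Y = trial on which the third success occurs; negative binomial, r=3, p=0.31.
P(Y=9) = C(8,2) · p^3 · (1−p)^6
= 28 · 0.029791 · 0.10792 = 0.09002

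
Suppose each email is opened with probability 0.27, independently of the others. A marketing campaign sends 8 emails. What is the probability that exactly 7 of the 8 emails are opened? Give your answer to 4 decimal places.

X ~ Binomial(n=8, p=0.27).
P(X=7) = C(8,7) · p^7 · (1−p)^1
= 8 · 0.0001046 · 0.73 = 0.000611

0.0006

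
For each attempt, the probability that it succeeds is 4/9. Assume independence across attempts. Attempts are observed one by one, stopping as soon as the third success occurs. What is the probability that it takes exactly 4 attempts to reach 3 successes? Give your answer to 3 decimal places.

0.146

Y = trial on which the third success occurs; negative binomial, r=3, p=0.444444.
P(Y=4) = C(3,2) · p^3 · (1−p)^1
= 3 · 0.087791 · 0.55556 = 0.14632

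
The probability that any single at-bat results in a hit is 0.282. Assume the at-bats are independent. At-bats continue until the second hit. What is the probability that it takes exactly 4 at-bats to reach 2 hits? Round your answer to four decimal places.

0.1230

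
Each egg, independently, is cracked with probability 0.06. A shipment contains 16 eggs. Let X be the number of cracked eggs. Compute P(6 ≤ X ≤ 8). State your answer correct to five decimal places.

0.00022

X ~ Binomial(16, 0.06); P(6 ≤ X ≤ 8) = Σ C(16,k) p^k (1−p)^(16−k) over k:
  k=6: C(16,6)·0.06^6·0.94^10 = 0.0002012
  k=7: C(16,7)·0.06^7·0.94^9 = 0.0000183
  k=8: C(16,8)·0.06^8·0.94^8 = 0.0000013
Total = 0.0002209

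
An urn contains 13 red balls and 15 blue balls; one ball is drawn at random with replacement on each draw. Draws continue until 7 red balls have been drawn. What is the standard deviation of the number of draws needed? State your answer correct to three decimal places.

Y = total draws until the seventh success; negative binomial with r=7, p=0.464286.
SD(Y) = √[r(1−p)/p²] = √(17.39645) = 4.17091

4.171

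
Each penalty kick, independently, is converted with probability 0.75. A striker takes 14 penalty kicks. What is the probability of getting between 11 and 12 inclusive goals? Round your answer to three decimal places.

X ~ Binomial(14, 0.75); P(11 ≤ X ≤ 12) = Σ C(14,k) p^k (1−p)^(14−k) over k:
  k=11: C(14,11)·0.75^11·0.25^3 = 0.24021
  k=12: C(14,12)·0.75^12·0.25^2 = 0.18016
Total = 0.42037

0.420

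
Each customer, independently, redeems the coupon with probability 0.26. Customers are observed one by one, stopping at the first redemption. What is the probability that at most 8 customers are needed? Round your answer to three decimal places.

0.910

Y = number of customers to the first success; geometric, p = 0.26.
P(Y ≤ 8) = 1 − (1−p)^8 = 1 − 0.08992 = 0.91008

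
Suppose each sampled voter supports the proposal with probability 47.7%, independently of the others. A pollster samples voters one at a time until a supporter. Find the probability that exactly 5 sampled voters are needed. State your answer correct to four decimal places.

0.0357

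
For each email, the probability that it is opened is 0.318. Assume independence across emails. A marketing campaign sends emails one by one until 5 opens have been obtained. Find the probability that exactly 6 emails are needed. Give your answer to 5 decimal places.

Y = trial on which the fifth success occurs; negative binomial, r=5, p=0.318.
P(Y=6) = C(5,4) · p^5 · (1−p)^1
= 5 · 0.0032519 · 0.682 = 0.0110889

0.01109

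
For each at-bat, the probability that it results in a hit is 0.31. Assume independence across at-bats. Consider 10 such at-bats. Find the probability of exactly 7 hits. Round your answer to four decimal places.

0.0108

X ~ Binomial(n=10, p=0.31).
P(X=7) = C(10,7) · p^7 · (1−p)^3
= 120 · 0.00027513 · 0.32851 = 0.010846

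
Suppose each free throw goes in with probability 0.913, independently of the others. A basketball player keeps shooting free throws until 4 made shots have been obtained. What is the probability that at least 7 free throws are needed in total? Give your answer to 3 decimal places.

0.011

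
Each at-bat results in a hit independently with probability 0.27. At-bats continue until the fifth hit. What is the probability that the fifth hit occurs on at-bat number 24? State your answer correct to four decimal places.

0.0321

Y = trial on which the fifth success occurs; negative binomial, r=5, p=0.27.
P(Y=24) = C(23,4) · p^5 · (1−p)^19
= 8855 · 0.0014349 · 0.0025301 = 0.032147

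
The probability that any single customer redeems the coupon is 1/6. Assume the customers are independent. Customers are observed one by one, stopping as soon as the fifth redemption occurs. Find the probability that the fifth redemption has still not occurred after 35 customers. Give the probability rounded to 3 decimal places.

Needing more than 35 customers ⇔ fewer than 5 successes in the first 35. With X ~ Binomial(35, 0.166667), P(Y > 35) = P(X ≤ 4).
  k=0: C(35,0)·0.166667^0·0.833333^35 = 0.00169
  k=1: C(35,1)·0.166667^1·0.833333^34 = 0.01185
  k=2: C(35,2)·0.166667^2·0.833333^33 = 0.04029
  k=3: C(35,3)·0.166667^3·0.833333^32 = 0.08865
  k=4: C(35,4)·0.166667^4·0.833333^31 = 0.14183
P(X ≤ 4) = 0.28432

0.284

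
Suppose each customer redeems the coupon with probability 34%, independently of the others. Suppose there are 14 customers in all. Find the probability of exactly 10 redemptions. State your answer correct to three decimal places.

X ~ Binomial(n=14, p=0.34).
P(X=10) = C(14,10) · p^10 · (1−p)^4
= 1001 · 2.0644e-05 · 0.18975 = 0.00392

0.004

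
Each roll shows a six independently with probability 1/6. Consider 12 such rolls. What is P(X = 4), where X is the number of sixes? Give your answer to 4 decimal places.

0.0888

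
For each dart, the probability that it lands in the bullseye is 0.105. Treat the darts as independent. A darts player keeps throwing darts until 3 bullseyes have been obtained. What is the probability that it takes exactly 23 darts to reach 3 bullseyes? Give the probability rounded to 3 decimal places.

0.029

Y = trial on which the third success occurs; negative binomial, r=3, p=0.105.
P(Y=23) = C(22,2) · p^3 · (1−p)^20
= 231 · 0.0011576 · 0.10876 = 0.02908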